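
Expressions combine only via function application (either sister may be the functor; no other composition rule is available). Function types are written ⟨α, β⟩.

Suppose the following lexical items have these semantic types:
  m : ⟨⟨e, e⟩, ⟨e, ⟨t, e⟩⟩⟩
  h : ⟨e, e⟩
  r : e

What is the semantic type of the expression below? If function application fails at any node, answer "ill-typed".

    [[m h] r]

⟨t, e⟩

[m h]: functor m : ⟨⟨e, e⟩, ⟨e, ⟨t, e⟩⟩⟩, argument h : ⟨e, e⟩; result ⟨e, ⟨t, e⟩⟩.
[[m h] r]: functor [m h] : ⟨e, ⟨t, e⟩⟩, argument r : e; result ⟨t, e⟩.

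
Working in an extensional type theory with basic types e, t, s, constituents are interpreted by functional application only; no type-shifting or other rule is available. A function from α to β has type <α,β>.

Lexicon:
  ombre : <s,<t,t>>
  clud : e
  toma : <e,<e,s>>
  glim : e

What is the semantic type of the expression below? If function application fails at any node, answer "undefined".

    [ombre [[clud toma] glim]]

<t,t>

[clud toma]: functor toma : <e,<e,s>>, argument clud : e; result <e,s>.
[[clud toma] glim]: functor [clud toma] : <e,s>, argument glim : e; result s.
[ombre [[clud toma] glim]]: functor ombre : <s,<t,t>>, argument [[clud toma] glim] : s; result <t,t>.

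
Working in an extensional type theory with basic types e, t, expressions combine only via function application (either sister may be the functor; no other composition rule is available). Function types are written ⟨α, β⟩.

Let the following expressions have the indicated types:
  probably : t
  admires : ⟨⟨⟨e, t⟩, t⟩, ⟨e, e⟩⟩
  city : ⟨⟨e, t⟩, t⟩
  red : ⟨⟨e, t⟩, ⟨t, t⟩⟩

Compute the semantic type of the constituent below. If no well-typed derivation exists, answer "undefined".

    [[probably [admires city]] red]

[admires city]: admires is ⟨⟨⟨e, t⟩, t⟩, ⟨e, e⟩⟩, city is ⟨⟨e, t⟩, t⟩; result ⟨e, e⟩.
At [probably [admires city]]: neither t nor ⟨e, e⟩ can take the other as argument; the node is ill-typed.

undefined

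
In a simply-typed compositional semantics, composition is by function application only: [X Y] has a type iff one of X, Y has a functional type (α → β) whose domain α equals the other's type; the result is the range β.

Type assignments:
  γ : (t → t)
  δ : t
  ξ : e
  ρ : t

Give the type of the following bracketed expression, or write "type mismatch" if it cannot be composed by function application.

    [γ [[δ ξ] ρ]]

type mismatch

[δ ξ]: t with e — neither is a function whose domain matches the other; composition fails here.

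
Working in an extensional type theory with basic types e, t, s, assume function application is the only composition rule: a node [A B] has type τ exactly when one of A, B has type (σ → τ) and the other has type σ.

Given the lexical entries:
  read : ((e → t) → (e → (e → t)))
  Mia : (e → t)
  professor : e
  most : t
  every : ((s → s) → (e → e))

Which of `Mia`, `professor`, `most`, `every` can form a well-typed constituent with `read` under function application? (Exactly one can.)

Mia

Mia — combines: read : ((e → t) → (e → (e → t))) takes Mia : (e → t) as argument, giving (e → (e → t)).
professor : e — does not combine with read.
most : t — does not combine with read.
every : ((s → s) → (e → e)) — does not combine with read.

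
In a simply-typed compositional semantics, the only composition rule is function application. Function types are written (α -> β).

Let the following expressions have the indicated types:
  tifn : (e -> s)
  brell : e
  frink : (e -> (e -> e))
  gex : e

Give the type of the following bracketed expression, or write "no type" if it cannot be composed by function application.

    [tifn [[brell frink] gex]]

[brell frink]: (e -> (e -> e)) applied to e yields (e -> e).
[[brell frink] gex]: (e -> e) applied to e yields e.
[tifn [[brell frink] gex]]: (e -> s) applied to e yields s.

s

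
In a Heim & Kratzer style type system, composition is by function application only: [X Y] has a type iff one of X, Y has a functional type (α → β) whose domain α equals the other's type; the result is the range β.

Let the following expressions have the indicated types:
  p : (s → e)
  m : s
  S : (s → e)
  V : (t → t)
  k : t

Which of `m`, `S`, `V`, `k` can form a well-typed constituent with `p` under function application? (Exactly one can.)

m

m — combines: p : (s → e) takes m : s as argument, giving e.
S : (s → e) — no; p wants s, and S wants s.
V : (t → t) — no; p wants s, and V wants t.
k : t — no; p wants s, and k wants nothing (atomic).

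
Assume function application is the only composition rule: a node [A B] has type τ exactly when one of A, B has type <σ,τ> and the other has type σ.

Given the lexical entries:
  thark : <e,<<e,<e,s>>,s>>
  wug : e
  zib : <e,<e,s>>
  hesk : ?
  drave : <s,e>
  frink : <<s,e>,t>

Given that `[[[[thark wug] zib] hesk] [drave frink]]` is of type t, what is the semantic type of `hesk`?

[[[[thark wug] zib] hesk] [drave frink]] is required to be t. [drave frink] : t cannot yield t as functor, so [[[thark wug] zib] hesk] : <t,t>.
[[[thark wug] zib] hesk] is required to be <t,t>. [[thark wug] zib] : s cannot yield <t,t> as functor, so hesk : <s,<t,t>>.

<s,<t,t>>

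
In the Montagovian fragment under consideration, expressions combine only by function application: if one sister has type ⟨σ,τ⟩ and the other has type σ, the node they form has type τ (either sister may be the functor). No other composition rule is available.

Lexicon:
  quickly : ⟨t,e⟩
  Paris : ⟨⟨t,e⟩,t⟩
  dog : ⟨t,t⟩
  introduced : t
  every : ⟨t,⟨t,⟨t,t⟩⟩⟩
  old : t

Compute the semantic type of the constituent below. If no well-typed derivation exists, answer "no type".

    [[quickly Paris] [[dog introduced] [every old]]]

t

At [quickly Paris], Paris : ⟨⟨t,e⟩,t⟩ takes quickly : ⟨t,e⟩, giving t.
At [dog introduced], dog : ⟨t,t⟩ takes introduced : t, giving t.
At [every old], every : ⟨t,⟨t,⟨t,t⟩⟩⟩ takes old : t, giving ⟨t,⟨t,t⟩⟩.
At [[dog introduced] [every old]], [every old] : ⟨t,⟨t,t⟩⟩ takes [dog introduced] : t, giving ⟨t,t⟩.
At [[quickly Paris] [[dog introduced] [every old]]], [[dog introduced] [every old]] : ⟨t,t⟩ takes [quickly Paris] : t, giving t.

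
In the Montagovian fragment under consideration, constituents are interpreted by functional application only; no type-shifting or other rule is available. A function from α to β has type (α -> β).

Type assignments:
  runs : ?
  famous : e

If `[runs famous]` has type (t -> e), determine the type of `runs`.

[runs famous] is required to be (t -> e). famous : e cannot yield (t -> e) as functor, so runs : (e -> (t -> e)).

(e -> (t -> e))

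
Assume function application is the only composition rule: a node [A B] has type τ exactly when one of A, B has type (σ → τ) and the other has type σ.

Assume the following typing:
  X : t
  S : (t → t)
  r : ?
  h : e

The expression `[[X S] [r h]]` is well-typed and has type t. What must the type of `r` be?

[[X S] [r h]] is required to be t. [X S] : t cannot yield t as functor, so [r h] : (t → t).
[r h] is required to be (t → t). h : e cannot yield (t → t) as functor, so r : (e → (t → t)).

(e → (t → t))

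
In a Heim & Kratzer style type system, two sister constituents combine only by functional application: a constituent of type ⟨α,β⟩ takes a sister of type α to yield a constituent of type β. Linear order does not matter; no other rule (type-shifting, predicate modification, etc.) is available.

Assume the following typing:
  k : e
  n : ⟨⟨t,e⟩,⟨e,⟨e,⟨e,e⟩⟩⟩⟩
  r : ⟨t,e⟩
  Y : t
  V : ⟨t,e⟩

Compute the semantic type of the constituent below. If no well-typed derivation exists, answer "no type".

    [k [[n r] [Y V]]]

[n r] — n of type ⟨⟨t,e⟩,⟨e,⟨e,⟨e,e⟩⟩⟩⟩ combines with r of type ⟨t,e⟩: type ⟨e,⟨e,⟨e,e⟩⟩⟩.
[Y V] — V of type ⟨t,e⟩ combines with Y of type t: type e.
[[n r] [Y V]] — [n r] of type ⟨e,⟨e,⟨e,e⟩⟩⟩ combines with [Y V] of type e: type ⟨e,⟨e,e⟩⟩.
[k [[n r] [Y V]]] — [[n r] [Y V]] of type ⟨e,⟨e,e⟩⟩ combines with k of type e: type ⟨e,e⟩.

⟨e,e⟩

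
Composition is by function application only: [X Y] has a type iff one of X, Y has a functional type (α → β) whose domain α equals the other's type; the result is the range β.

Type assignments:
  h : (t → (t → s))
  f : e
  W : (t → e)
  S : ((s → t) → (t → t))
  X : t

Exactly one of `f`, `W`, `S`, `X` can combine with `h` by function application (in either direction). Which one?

f : e — no; h wants t, and f wants nothing (atomic).
W : (t → e) — no; h wants t, and W wants t.
S : ((s → t) → (t → t)) — no; h wants t, and S wants (s → t).
X — combines: h : (t → (t → s)) takes X : t as argument, giving (t → s).

X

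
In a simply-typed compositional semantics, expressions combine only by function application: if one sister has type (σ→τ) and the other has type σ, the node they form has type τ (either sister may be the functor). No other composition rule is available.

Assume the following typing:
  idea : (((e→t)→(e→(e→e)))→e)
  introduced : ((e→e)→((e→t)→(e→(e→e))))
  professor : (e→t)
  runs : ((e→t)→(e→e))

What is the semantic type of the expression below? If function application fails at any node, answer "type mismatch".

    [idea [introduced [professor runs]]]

e

[professor runs]: runs is ((e→t)→(e→e)), professor is (e→t); result (e→e).
[introduced [professor runs]]: introduced is ((e→e)→((e→t)→(e→(e→e)))), [professor runs] is (e→e); result ((e→t)→(e→(e→e))).
[idea [introduced [professor runs]]]: idea is (((e→t)→(e→(e→e)))→e), [introduced [professor runs]] is ((e→t)→(e→(e→e))); result e.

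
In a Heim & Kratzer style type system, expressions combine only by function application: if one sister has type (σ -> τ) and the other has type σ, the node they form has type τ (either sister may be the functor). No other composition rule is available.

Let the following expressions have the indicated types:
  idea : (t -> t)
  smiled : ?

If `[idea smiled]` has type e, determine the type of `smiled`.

((t -> t) -> e)

[idea smiled] must have type e. The sister idea has type (t -> t); that is not a function onto e, so smiled must be the functor, of type ((t -> t) -> e).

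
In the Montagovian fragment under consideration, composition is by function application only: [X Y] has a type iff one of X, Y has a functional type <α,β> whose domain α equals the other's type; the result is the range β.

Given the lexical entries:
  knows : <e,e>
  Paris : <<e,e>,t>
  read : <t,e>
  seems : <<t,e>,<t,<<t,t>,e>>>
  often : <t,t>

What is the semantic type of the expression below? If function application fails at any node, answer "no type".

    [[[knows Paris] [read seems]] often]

e

[knows Paris] — Paris of type <<e,e>,t> combines with knows of type <e,e>: type t.
[read seems] — seems of type <<t,e>,<t,<<t,t>,e>>> combines with read of type <t,e>: type <t,<<t,t>,e>>.
[[knows Paris] [read seems]] — [read seems] of type <t,<<t,t>,e>> combines with [knows Paris] of type t: type <<t,t>,e>.
[[[knows Paris] [read seems]] often] — [[knows Paris] [read seems]] of type <<t,t>,e> combines with often of type <t,t>: type e.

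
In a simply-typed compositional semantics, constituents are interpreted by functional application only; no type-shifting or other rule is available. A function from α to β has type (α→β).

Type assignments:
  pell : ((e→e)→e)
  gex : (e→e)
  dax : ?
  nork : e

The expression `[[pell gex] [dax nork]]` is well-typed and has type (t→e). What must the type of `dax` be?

(e→(e→(t→e)))

[[pell gex] [dax nork]] must have type (t→e). The sister [pell gex] has type e; that is not a function onto (t→e), so [dax nork] must be the functor, of type (e→(t→e)).
[dax nork] must have type (e→(t→e)). The sister nork has type e; that is not a function onto (e→(t→e)), so dax must be the functor, of type (e→(e→(t→e))).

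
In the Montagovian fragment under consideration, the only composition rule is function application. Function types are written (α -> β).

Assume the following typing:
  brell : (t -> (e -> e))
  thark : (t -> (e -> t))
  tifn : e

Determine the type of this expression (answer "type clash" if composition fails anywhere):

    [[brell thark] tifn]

type clash

[brell thark]: (t -> (e -> e)) and (t -> (e -> t)) cannot combine by function application — type clash.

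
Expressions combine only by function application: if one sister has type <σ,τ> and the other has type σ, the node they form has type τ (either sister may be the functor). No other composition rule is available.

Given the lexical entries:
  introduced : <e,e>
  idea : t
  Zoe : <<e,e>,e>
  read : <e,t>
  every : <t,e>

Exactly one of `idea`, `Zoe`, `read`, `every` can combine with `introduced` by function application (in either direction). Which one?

idea : t — neither side's domain matches the other.
Zoe — combines: Zoe : <<e,e>,e> takes introduced : <e,e> as argument, giving e.
read : <e,t> — neither side's domain matches the other.
every : <t,e> — neither side's domain matches the other.

Zoe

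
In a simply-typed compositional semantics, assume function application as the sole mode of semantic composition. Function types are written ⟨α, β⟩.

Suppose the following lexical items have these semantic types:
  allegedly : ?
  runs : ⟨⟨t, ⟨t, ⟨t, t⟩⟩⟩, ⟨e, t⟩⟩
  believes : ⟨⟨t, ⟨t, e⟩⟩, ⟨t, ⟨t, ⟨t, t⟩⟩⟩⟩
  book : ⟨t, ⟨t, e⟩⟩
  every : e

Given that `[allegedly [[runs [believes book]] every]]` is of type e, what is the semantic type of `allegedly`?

⟨t, e⟩

At [allegedly [[runs [believes book]] every]] (required: e): [[runs [believes book]] every] is t, which is not a function with range e; hence allegedly is the functor — type ⟨t, e⟩.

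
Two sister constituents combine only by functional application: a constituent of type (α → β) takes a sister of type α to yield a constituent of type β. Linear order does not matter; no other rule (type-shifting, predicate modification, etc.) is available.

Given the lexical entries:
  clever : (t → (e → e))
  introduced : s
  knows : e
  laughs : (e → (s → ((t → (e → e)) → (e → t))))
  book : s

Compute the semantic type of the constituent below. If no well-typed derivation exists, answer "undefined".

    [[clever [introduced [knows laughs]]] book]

[knows laughs] — laughs of type (e → (s → ((t → (e → e)) → (e → t)))) combines with knows of type e: type (s → ((t → (e → e)) → (e → t))).
[introduced [knows laughs]] — [knows laughs] of type (s → ((t → (e → e)) → (e → t))) combines with introduced of type s: type ((t → (e → e)) → (e → t)).
[clever [introduced [knows laughs]]] — [introduced [knows laughs]] of type ((t → (e → e)) → (e → t)) combines with clever of type (t → (e → e)): type (e → t).
At [[clever [introduced [knows laughs]]] book]: neither (e → t) nor s can take the other as argument; the node is ill-typed.

undefined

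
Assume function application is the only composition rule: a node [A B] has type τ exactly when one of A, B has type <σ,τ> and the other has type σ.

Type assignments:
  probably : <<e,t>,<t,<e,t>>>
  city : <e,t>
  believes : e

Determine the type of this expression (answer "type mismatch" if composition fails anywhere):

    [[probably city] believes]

[probably city] — probably of type <<e,t>,<t,<e,t>>> combines with city of type <e,t>: type <t,<e,t>>.
[[probably city] believes]: <t,<e,t>> with e — neither is a function whose domain matches the other; composition fails here.

type mismatch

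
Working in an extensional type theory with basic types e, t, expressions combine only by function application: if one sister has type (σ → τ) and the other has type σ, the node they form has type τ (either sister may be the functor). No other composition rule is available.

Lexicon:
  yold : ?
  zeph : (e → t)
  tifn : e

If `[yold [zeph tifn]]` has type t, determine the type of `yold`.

For [yold [zeph tifn]] to have type t with [zeph tifn] of type t, yold must be the function: yold : (t → t).

(t → t)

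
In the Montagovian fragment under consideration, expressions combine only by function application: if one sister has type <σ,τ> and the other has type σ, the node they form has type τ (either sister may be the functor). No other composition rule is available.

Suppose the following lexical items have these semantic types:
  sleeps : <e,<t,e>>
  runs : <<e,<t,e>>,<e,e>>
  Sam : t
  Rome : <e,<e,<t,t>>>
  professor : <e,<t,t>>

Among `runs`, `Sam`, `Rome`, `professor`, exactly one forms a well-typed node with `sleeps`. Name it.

runs — combines: runs : <<e,<t,e>>,<e,e>> takes sleeps : <e,<t,e>> as argument, giving <e,e>.
Sam : t — does not combine with sleeps.
Rome : <e,<e,<t,t>>> — does not combine with sleeps.
professor : <e,<t,t>> — does not combine with sleeps.

runs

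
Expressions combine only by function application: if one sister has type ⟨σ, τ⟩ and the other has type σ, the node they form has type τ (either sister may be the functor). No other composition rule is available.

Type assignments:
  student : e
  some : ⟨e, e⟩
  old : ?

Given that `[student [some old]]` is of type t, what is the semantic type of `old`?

For [student [some old]] to have type t with student of type e, [some old] must be the function: [some old] : ⟨e, t⟩.
For [some old] to have type ⟨e, t⟩ with some of type ⟨e, e⟩, old must be the function: old : ⟨⟨e, e⟩, ⟨e, t⟩⟩.

⟨⟨e, e⟩, ⟨e, t⟩⟩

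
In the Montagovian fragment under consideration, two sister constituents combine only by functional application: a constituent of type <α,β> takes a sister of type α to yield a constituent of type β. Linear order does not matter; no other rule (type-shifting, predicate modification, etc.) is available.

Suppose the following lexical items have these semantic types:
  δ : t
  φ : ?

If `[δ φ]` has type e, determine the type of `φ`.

[δ φ] must have type e. The sister δ has type t; that is not a function onto e, so φ must be the functor, of type <t,e>.

<t,e>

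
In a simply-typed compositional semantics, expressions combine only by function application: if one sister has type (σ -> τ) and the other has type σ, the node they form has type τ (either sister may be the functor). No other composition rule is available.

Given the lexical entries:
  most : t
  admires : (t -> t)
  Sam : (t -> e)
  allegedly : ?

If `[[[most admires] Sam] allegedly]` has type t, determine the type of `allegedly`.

At [[[most admires] Sam] allegedly] (required: t): [[most admires] Sam] is e, which is not a function with range t; hence allegedly is the functor — type (e -> t).

(e -> t)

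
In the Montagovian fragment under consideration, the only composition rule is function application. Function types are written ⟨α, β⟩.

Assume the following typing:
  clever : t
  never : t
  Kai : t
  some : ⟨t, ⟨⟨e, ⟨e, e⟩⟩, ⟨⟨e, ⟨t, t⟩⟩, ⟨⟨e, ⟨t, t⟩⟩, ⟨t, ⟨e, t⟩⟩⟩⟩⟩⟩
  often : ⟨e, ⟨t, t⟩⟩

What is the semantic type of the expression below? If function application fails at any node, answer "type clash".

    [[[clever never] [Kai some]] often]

[clever never]: t with t — neither is a function whose domain matches the other; composition fails here.

type clash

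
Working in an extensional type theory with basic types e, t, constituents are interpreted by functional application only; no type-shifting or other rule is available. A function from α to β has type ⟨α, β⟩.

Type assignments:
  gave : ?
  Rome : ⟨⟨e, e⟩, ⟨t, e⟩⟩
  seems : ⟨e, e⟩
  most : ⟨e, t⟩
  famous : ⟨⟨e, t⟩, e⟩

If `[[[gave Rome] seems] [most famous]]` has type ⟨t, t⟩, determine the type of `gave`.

At [[[gave Rome] seems] [most famous]] (required: ⟨t, t⟩): [most famous] is e, which is not a function with range ⟨t, t⟩; hence [[gave Rome] seems] is the functor — type ⟨e, ⟨t, t⟩⟩.
At [[gave Rome] seems] (required: ⟨e, ⟨t, t⟩⟩): seems is ⟨e, e⟩, which is not a function with range ⟨e, ⟨t, t⟩⟩; hence [gave Rome] is the functor — type ⟨⟨e, e⟩, ⟨e, ⟨t, t⟩⟩⟩.
At [gave Rome] (required: ⟨⟨e, e⟩, ⟨e, ⟨t, t⟩⟩⟩): Rome is ⟨⟨e, e⟩, ⟨t, e⟩⟩, which is not a function with range ⟨⟨e, e⟩, ⟨e, ⟨t, t⟩⟩⟩; hence gave is the functor — type ⟨⟨⟨e, e⟩, ⟨t, e⟩⟩, ⟨⟨e, e⟩, ⟨e, ⟨t, t⟩⟩⟩⟩.

⟨⟨⟨e, e⟩, ⟨t, e⟩⟩, ⟨⟨e, e⟩, ⟨e, ⟨t, t⟩⟩⟩⟩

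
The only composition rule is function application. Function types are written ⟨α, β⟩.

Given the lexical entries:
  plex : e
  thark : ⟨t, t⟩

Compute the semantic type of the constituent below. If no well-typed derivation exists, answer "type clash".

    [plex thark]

At [plex thark]: neither e nor ⟨t, t⟩ can take the other as argument; the node is ill-typed.

type clash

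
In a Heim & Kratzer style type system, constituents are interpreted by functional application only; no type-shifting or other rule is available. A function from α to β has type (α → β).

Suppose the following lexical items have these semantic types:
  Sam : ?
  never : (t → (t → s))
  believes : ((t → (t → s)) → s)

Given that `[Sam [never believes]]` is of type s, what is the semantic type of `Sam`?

For [Sam [never believes]] to have type s with [never believes] of type s, Sam must be the function: Sam : (s → s).

(s → s)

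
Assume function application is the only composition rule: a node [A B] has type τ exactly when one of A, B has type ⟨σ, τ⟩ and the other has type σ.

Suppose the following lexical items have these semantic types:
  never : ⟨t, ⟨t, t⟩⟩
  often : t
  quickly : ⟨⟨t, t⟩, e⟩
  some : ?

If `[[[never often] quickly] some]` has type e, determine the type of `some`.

At [[[never often] quickly] some] (required: e): [[never often] quickly] is e, which is not a function with range e; hence some is the functor — type ⟨e, e⟩.

⟨e, e⟩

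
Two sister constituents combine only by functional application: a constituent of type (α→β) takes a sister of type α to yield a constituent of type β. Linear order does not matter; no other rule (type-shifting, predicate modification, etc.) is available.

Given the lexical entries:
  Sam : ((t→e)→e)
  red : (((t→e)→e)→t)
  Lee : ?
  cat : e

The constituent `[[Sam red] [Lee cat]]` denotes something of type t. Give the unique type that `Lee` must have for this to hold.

For [[Sam red] [Lee cat]] to have type t with [Sam red] of type t, [Lee cat] must be the function: [Lee cat] : (t→t).
For [Lee cat] to have type (t→t) with cat of type e, Lee must be the function: Lee : (e→(t→t)).

(e→(t→t))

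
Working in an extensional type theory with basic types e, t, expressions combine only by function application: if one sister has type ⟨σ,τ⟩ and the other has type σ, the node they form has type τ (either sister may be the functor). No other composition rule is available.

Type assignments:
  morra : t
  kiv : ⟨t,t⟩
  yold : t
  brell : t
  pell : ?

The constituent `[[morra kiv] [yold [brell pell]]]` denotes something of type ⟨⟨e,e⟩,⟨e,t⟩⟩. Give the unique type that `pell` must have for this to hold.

For [[morra kiv] [yold [brell pell]]] to have type ⟨⟨e,e⟩,⟨e,t⟩⟩ with [morra kiv] of type t, [yold [brell pell]] must be the function: [yold [brell pell]] : ⟨t,⟨⟨e,e⟩,⟨e,t⟩⟩⟩.
For [yold [brell pell]] to have type ⟨t,⟨⟨e,e⟩,⟨e,t⟩⟩⟩ with yold of type t, [brell pell] must be the function: [brell pell] : ⟨t,⟨t,⟨⟨e,e⟩,⟨e,t⟩⟩⟩⟩.
For [brell pell] to have type ⟨t,⟨t,⟨⟨e,e⟩,⟨e,t⟩⟩⟩⟩ with brell of type t, pell must be the function: pell : ⟨t,⟨t,⟨t,⟨⟨e,e⟩,⟨e,t⟩⟩⟩⟩⟩.

⟨t,⟨t,⟨t,⟨⟨e,e⟩,⟨e,t⟩⟩⟩⟩⟩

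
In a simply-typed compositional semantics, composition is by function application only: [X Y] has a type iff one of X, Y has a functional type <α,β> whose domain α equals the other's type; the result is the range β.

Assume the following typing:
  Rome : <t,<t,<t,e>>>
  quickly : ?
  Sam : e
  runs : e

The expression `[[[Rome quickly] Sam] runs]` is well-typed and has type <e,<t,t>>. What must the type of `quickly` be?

<<t,<t,<t,e>>>,<e,<e,<e,<t,t>>>>>

At [[[Rome quickly] Sam] runs] (required: <e,<t,t>>): runs is e, which is not a function with range <e,<t,t>>; hence [[Rome quickly] Sam] is the functor — type <e,<e,<t,t>>>.
At [[Rome quickly] Sam] (required: <e,<e,<t,t>>>): Sam is e, which is not a function with range <e,<e,<t,t>>>; hence [Rome quickly] is the functor — type <e,<e,<e,<t,t>>>>.
At [Rome quickly] (required: <e,<e,<e,<t,t>>>>): Rome is <t,<t,<t,e>>>, which is not a function with range <e,<e,<e,<t,t>>>>; hence quickly is the functor — type <<t,<t,<t,e>>>,<e,<e,<e,<t,t>>>>>.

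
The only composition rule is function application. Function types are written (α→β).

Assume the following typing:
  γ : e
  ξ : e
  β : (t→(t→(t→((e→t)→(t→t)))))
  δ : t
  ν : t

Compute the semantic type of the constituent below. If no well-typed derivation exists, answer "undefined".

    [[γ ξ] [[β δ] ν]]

[γ ξ]: e and e cannot combine by function application — type clash.

undefined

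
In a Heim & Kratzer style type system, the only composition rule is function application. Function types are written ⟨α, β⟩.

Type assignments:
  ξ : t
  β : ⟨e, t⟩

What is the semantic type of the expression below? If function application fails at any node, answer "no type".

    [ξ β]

At [ξ β]: neither t nor ⟨e, t⟩ can take the other as argument; the node is ill-typed.

no type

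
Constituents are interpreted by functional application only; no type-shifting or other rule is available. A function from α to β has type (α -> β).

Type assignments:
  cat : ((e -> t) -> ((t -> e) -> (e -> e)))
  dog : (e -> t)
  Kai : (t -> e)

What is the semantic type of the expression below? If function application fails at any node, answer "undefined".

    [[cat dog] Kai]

[cat dog]: functor cat : ((e -> t) -> ((t -> e) -> (e -> e))), argument dog : (e -> t); result ((t -> e) -> (e -> e)).
[[cat dog] Kai]: functor [cat dog] : ((t -> e) -> (e -> e)), argument Kai : (t -> e); result (e -> e).

(e -> e)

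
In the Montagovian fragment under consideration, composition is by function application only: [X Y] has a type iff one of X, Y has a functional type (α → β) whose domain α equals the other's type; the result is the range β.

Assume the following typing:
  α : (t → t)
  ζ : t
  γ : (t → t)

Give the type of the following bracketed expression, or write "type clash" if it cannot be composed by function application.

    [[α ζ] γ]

[α ζ] — α of type (t → t) combines with ζ of type t: type t.
[[α ζ] γ] — γ of type (t → t) combines with [α ζ] of type t: type t.

t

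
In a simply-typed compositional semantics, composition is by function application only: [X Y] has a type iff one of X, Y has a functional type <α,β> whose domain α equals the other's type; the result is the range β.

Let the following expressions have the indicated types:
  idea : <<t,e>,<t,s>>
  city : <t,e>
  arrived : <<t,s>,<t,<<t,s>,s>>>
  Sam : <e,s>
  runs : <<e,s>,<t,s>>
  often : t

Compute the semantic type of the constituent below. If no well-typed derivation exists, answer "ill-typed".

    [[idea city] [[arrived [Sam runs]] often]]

[idea city]: <<t,e>,<t,s>> applied to <t,e> yields <t,s>.
[Sam runs]: <<e,s>,<t,s>> applied to <e,s> yields <t,s>.
[arrived [Sam runs]]: <<t,s>,<t,<<t,s>,s>>> applied to <t,s> yields <t,<<t,s>,s>>.
[[arrived [Sam runs]] often]: <t,<<t,s>,s>> applied to t yields <<t,s>,s>.
[[idea city] [[arrived [Sam runs]] often]]: <<t,s>,s> applied to <t,s> yields s.

s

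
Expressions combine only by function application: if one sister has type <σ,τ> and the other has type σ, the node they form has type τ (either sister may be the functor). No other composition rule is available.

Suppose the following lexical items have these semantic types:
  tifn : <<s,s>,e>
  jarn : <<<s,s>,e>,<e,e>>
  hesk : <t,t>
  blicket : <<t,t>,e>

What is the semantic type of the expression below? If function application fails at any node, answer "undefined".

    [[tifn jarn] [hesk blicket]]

At [tifn jarn], jarn : <<<s,s>,e>,<e,e>> takes tifn : <<s,s>,e>, giving <e,e>.
At [hesk blicket], blicket : <<t,t>,e> takes hesk : <t,t>, giving e.
At [[tifn jarn] [hesk blicket]], [tifn jarn] : <e,e> takes [hesk blicket] : e, giving e.

e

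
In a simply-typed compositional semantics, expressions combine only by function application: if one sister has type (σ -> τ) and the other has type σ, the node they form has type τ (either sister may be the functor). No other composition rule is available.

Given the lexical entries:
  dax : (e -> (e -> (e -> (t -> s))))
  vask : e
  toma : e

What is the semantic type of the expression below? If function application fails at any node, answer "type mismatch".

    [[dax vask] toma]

[dax vask]: (e -> (e -> (e -> (t -> s)))) applied to e yields (e -> (e -> (t -> s))).
[[dax vask] toma]: (e -> (e -> (t -> s))) applied to e yields (e -> (t -> s)).

(e -> (t -> s))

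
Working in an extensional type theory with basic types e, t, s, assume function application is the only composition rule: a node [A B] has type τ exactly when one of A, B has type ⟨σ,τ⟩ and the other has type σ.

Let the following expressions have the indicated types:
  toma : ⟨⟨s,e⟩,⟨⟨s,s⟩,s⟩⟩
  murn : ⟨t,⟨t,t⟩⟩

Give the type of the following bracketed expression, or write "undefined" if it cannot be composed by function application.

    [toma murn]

[toma murn]: ⟨⟨s,e⟩,⟨⟨s,s⟩,s⟩⟩ and ⟨t,⟨t,t⟩⟩ cannot combine by function application — type clash.

undefined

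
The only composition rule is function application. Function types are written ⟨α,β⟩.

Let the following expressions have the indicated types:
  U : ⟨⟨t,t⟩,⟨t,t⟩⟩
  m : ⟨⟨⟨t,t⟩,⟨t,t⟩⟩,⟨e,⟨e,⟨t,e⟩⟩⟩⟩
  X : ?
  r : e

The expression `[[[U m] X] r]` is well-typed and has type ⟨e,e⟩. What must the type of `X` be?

⟨⟨e,⟨e,⟨t,e⟩⟩⟩,⟨e,⟨e,e⟩⟩⟩

At [[[U m] X] r] (required: ⟨e,e⟩): r is e, which is not a function with range ⟨e,e⟩; hence [[U m] X] is the functor — type ⟨e,⟨e,e⟩⟩.
At [[U m] X] (required: ⟨e,⟨e,e⟩⟩): [U m] is ⟨e,⟨e,⟨t,e⟩⟩⟩, which is not a function with range ⟨e,⟨e,e⟩⟩; hence X is the functor — type ⟨⟨e,⟨e,⟨t,e⟩⟩⟩,⟨e,⟨e,e⟩⟩⟩.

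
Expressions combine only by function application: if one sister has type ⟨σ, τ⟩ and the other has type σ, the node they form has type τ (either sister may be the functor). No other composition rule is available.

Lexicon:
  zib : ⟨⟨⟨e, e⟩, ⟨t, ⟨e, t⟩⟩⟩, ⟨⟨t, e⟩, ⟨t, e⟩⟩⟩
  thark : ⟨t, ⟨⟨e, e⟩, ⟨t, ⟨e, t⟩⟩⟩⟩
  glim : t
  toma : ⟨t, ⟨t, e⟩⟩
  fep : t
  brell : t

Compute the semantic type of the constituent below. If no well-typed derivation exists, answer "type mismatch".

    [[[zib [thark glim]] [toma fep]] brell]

[thark glim]: functor thark : ⟨t, ⟨⟨e, e⟩, ⟨t, ⟨e, t⟩⟩⟩⟩, argument glim : t; result ⟨⟨e, e⟩, ⟨t, ⟨e, t⟩⟩⟩.
[zib [thark glim]]: functor zib : ⟨⟨⟨e, e⟩, ⟨t, ⟨e, t⟩⟩⟩, ⟨⟨t, e⟩, ⟨t, e⟩⟩⟩, argument [thark glim] : ⟨⟨e, e⟩, ⟨t, ⟨e, t⟩⟩⟩; result ⟨⟨t, e⟩, ⟨t, e⟩⟩.
[toma fep]: functor toma : ⟨t, ⟨t, e⟩⟩, argument fep : t; result ⟨t, e⟩.
[[zib [thark glim]] [toma fep]]: functor [zib [thark glim]] : ⟨⟨t, e⟩, ⟨t, e⟩⟩, argument [toma fep] : ⟨t, e⟩; result ⟨t, e⟩.
[[[zib [thark glim]] [toma fep]] brell]: functor [[zib [thark glim]] [toma fep]] : ⟨t, e⟩, argument brell : t; result e.

e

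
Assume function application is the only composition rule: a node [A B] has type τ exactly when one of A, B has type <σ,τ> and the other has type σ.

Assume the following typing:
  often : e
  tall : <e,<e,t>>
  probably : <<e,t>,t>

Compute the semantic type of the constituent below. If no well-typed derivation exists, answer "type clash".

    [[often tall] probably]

At [often tall], tall : <e,<e,t>> takes often : e, giving <e,t>.
At [[often tall] probably], probably : <<e,t>,t> takes [often tall] : <e,t>, giving t.

t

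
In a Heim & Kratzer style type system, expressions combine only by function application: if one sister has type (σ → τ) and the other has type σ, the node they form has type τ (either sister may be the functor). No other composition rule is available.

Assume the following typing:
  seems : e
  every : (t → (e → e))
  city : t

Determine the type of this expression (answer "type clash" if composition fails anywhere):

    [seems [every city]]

e

At [every city], every : (t → (e → e)) takes city : t, giving (e → e).
At [seems [every city]], [every city] : (e → e) takes seems : e, giving e.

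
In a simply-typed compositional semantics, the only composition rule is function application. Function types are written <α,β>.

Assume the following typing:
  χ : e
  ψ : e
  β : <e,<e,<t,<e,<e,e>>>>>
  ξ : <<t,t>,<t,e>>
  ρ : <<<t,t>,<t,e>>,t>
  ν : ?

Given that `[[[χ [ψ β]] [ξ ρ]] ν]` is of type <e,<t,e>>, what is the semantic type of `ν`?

For [[[χ [ψ β]] [ξ ρ]] ν] to have type <e,<t,e>> with [[χ [ψ β]] [ξ ρ]] of type <e,<e,e>>, ν must be the function: ν : <<e,<e,e>>,<e,<t,e>>>.

<<e,<e,e>>,<e,<t,e>>>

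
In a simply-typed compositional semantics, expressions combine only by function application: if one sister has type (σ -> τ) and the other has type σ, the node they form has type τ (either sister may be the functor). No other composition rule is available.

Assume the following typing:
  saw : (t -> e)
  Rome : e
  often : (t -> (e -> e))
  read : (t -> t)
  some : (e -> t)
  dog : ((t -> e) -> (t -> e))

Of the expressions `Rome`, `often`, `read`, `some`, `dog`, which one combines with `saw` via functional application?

dog

Rome : e — neither side's domain matches the other.
often : (t -> (e -> e)) — neither side's domain matches the other.
read : (t -> t) — neither side's domain matches the other.
some : (e -> t) — neither side's domain matches the other.
dog — combines: dog : ((t -> e) -> (t -> e)) takes saw : (t -> e) as argument, giving (t -> e).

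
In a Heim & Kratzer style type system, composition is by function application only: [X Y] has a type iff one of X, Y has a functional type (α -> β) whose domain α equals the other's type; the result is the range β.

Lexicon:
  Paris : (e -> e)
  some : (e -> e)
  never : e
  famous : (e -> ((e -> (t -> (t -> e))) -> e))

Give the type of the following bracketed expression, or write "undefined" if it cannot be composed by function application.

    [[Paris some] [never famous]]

undefined

[Paris some]: (e -> e) with (e -> e) — neither is a function whose domain matches the other; composition fails here.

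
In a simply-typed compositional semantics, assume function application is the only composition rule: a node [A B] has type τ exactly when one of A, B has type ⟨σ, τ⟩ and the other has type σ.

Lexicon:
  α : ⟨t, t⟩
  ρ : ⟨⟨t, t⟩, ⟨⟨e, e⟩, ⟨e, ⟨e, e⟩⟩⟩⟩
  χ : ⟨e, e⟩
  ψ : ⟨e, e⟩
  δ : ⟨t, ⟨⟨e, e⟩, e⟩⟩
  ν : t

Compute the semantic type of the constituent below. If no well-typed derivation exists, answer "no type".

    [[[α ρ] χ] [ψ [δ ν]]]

[α ρ]: ⟨⟨t, t⟩, ⟨⟨e, e⟩, ⟨e, ⟨e, e⟩⟩⟩⟩ applied to ⟨t, t⟩ yields ⟨⟨e, e⟩, ⟨e, ⟨e, e⟩⟩⟩.
[[α ρ] χ]: ⟨⟨e, e⟩, ⟨e, ⟨e, e⟩⟩⟩ applied to ⟨e, e⟩ yields ⟨e, ⟨e, e⟩⟩.
[δ ν]: ⟨t, ⟨⟨e, e⟩, e⟩⟩ applied to t yields ⟨⟨e, e⟩, e⟩.
[ψ [δ ν]]: ⟨⟨e, e⟩, e⟩ applied to ⟨e, e⟩ yields e.
[[[α ρ] χ] [ψ [δ ν]]]: ⟨e, ⟨e, e⟩⟩ applied to e yields ⟨e, e⟩.

⟨e, e⟩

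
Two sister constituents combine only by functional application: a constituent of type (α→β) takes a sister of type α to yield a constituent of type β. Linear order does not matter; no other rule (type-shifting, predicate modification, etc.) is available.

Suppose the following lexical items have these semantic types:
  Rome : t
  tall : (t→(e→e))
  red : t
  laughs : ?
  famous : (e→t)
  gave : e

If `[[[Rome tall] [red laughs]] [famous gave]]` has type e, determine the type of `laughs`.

[[[Rome tall] [red laughs]] [famous gave]] must have type e. The sister [famous gave] has type t; that is not a function onto e, so [[Rome tall] [red laughs]] must be the functor, of type (t→e).
[[Rome tall] [red laughs]] must have type (t→e). The sister [Rome tall] has type (e→e); that is not a function onto (t→e), so [red laughs] must be the functor, of type ((e→e)→(t→e)).
[red laughs] must have type ((e→e)→(t→e)). The sister red has type t; that is not a function onto ((e→e)→(t→e)), so laughs must be the functor, of type (t→((e→e)→(t→e))).

(t→((e→e)→(t→e)))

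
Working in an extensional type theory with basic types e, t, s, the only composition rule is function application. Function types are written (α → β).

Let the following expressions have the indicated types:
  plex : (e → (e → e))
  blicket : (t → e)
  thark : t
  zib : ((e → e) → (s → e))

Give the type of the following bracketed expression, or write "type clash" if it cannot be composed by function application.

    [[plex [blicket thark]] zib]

[blicket thark]: functor blicket : (t → e), argument thark : t; result e.
[plex [blicket thark]]: functor plex : (e → (e → e)), argument [blicket thark] : e; result (e → e).
[[plex [blicket thark]] zib]: functor zib : ((e → e) → (s → e)), argument [plex [blicket thark]] : (e → e); result (s → e).

(s → e)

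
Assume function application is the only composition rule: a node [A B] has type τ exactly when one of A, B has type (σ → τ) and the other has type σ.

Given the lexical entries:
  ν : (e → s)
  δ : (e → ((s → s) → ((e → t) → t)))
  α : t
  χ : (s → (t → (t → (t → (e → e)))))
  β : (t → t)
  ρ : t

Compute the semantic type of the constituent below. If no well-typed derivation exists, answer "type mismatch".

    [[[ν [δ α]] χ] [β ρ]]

[δ α]: (e → ((s → s) → ((e → t) → t))) with t — neither is a function whose domain matches the other; composition fails here.

type mismatch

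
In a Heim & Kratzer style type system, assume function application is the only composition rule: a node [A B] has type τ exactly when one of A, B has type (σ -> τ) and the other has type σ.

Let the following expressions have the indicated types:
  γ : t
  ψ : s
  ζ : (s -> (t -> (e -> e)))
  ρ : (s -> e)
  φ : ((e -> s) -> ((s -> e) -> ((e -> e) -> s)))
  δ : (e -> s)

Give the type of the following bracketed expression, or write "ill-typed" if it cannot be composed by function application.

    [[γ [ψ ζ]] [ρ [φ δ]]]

[ψ ζ]: (s -> (t -> (e -> e))) applied to s yields (t -> (e -> e)).
[γ [ψ ζ]]: (t -> (e -> e)) applied to t yields (e -> e).
[φ δ]: ((e -> s) -> ((s -> e) -> ((e -> e) -> s))) applied to (e -> s) yields ((s -> e) -> ((e -> e) -> s)).
[ρ [φ δ]]: ((s -> e) -> ((e -> e) -> s)) applied to (s -> e) yields ((e -> e) -> s).
[[γ [ψ ζ]] [ρ [φ δ]]]: ((e -> e) -> s) applied to (e -> e) yields s.

s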